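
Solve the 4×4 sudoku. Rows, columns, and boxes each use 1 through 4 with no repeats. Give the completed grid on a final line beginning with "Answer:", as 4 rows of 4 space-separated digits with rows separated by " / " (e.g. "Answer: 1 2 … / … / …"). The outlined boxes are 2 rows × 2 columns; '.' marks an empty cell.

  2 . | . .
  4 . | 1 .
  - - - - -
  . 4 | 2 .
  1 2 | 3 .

Step 1. [r2c2∈{3}] only 3 remains possible at r2c2. So r2c2=3.
Step 2. [r1c4∈{3,4}] in row 1, 3 fits only at r1c4 ⇒ r1c4=3.
Step 3. [r3c4∈{1}] only 1 remains possible at r3c4. So r3c4=1.
Step 4. [r1c3∈{4}] only 4 remains possible at r1c3, so r1c3=4.
Step 5. [r4c4∈{4}] r4c4 has the single candidate 4 ⇒ r4c4=4.
Step 6. [r1c2∈{1}] only 1 remains possible at r1c2. So r1c2=1.
Step 7. [r3c1∈{3}] nothing but 3 survives at r3c1. So r3c1=3.
Step 8. [r2c4∈{2}] nothing but 2 survives at r2c4. So r2c4=2.

Answer: 2 1 4 3 / 4 3 1 2 / 3 4 2 1 / 1 2 3 4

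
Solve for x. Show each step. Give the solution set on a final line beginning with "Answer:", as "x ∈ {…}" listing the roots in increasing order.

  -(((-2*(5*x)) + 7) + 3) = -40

Step 1. [-(((-2*(5*x)) + 7) + 3) = -40] leading − — multiply by −1, so neg: ((-2*(5*x)) + 7) + 3 = 40.
Step 2. [((-2*(5*x)) + 7) + 3 = 40] subtract 3: x sits inside (… + 3) ⇒ sub: (-2*(5*x)) + 7 = 37.
Step 3. [(-2*(5*x)) + 7 = 37] 7 comes off first (subtract 7), so sub: -2*(5*x) = 30.
Step 4. [-2*(5*x) = 30] leading coefficient -2: divide by -2, so div: 5*x = -15.
Step 5. [5*x = -15] 5·(inner) — divide through by 5 ⇒ div: x = -3.

Answer: x ∈ {-3}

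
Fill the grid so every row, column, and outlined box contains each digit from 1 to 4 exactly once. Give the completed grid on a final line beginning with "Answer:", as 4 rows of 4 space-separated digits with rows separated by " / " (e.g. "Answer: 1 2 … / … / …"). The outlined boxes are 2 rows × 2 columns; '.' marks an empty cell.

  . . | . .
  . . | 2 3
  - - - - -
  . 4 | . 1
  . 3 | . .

Step 1. [r2c2∈{1}] nothing but 1 survives at r2c2. So r2c2=1.
Step 2. [r1c4∈{4}] r1c4's peers cover all but 4, so r1c4=4.
Step 3. [r3c1∈{2}] nothing but 2 survives at r3c1, so r3c1=2.
Step 4. [r2c1∈{4}] r2c1's peers cover all but 4, so r2c1=4.
Step 5. [r4c4∈{2}] r4c4 has the single candidate 2 ⇒ r4c4=2.
Step 6. [r1c1∈{3}] only 3 remains possible at r1c1. So r1c1=3.
Step 7. [r4c1∈{1}] r4c1 is down to just 1 ⇒ r4c1=1.
Step 8. [r3c3∈{3}] r3c3 has the single candidate 3. So r3c3=3.
Step 9. [r4c3∈{4}] r4c3 is down to just 4 ⇒ r4c3=4.
Step 10. [r1c3∈{1}] only 1 remains possible at r1c3. So r1c3=1.
Step 11. [r1c2∈{2}] r1c2 is down to just 2 ⇒ r1c2=2.

Answer: 3 2 1 4 / 4 1 2 3 / 2 4 3 1 / 1 3 4 2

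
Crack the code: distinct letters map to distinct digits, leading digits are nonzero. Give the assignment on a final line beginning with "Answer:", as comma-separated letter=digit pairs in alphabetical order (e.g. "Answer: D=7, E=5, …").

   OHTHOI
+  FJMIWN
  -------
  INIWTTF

Step 1. [col 1: I + N ≡ F (mod 10)] no forcing yet in column 1 (carry-in 0); I=1 is free and consistent — try it ⇒ I=1.
Step 2. [col 1: I + N ≡ F (mod 10)] N=3 is one option consistent with column 1 (I + N ≡ F (mod 10), carry-in 0) — take it, so N=3.
Step 3. [col 1: I + N ≡ F (mod 10)] in column 1 we have I+N≡F with carry-in 0; given I=1, N=3 and digits 1,3 already taken and all letters distinct, that pins F to 4, so F=4.
Step 4. [col 2: O + W ≡ T (mod 10)] no forcing yet in column 2 (carry-in 0); W=9 is free and consistent — try it. So W=9.
Step 5. [col 2: O + W ≡ T (mod 10)] column 2 (O + W ≡ T (mod 10), carry-in 0) doesn't pin O yet; pick O=8 and continue, so O=8.
Step 6. [col 2: O + W ≡ T (mod 10)] column 2 reads O+W+carry(0)=T with O=8, W=9; with digits 1,3,4,8,9 already taken and all letters distinct, the only value for T is 7, so T=7.
Step 7. [col 3: H + I ≡ T (mod 10)] from column 3 (I=1, T=7, carry-in 1, digits 1,3,4,7,8,9 already taken and all letters distinct): H must equal 5. So H=5.
Step 8. [col 4: T + M ≡ W (mod 10)] from column 4 (T=7, W=9, carry-in 0, digits 1,3,4,5,7,8,9 already taken and all letters distinct): M must equal 2, so M=2.
Step 9. [col 5: H + J ≡ I (mod 10)] column 5: given H=5, I=1, carry-in 0, and digits 1,2,3,4,5,7,8,9 already taken and all letters distinct, H+J≡I (mod 10) forces J=6. So J=6.

Answer: F=4, H=5, I=1, J=6, M=2, N=3, O=8, T=7, W=9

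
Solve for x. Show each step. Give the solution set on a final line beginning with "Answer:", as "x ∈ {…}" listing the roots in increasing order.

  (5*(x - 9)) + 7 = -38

Step 1. [(5*(x - 9)) + 7 = -38] subtract 7: x sits inside (… + 7) ⇒ sub: 5*(x - 9) = -45.
Step 2. [5*(x - 9) = -45] 5·(inner) — divide through by 5 ⇒ div: x - 9 = -9.
Step 3. [x - 9 = -9] the outer -9 inverts by adding 9 ⇒ sub: x = 0.

Answer: x ∈ {0}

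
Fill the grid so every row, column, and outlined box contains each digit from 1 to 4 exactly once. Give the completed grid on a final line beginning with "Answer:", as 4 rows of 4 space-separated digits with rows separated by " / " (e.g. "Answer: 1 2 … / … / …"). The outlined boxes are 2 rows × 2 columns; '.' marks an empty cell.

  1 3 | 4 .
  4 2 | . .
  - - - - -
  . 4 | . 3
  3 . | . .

Step 1. [r3c3∈{1,2}] 1 has one home in row 3: r3c3 ⇒ r3c3=1.
Step 2. [r1c4∈{2}] r1c4 has the single candidate 2. So r1c4=2.
Step 3. [r2c4∈{1}] r2c4's peers cover all but 1 ⇒ r2c4=1.
Step 4. [r4c2∈{1}] nothing but 1 survives at r4c2. So r4c2=1.
Step 5. [r2c3∈{3}] nothing but 3 survives at r2c3, so r2c3=3.
Step 6. [r4c4∈{4}] r4c4 is down to just 4, so r4c4=4.
Step 7. [r4c3∈{2}] r4c3 has the single candidate 2 ⇒ r4c3=2.
Step 8. [r3c1∈{2}] r3c1 is down to just 2. So r3c1=2.

Answer: 1 3 4 2 / 4 2 3 1 / 2 4 1 3 / 3 1 2 4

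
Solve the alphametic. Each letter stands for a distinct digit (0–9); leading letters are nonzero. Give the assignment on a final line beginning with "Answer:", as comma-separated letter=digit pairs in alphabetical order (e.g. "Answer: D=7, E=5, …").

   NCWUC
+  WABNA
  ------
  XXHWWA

Step 1. [X] X is the leading digit of a 6-digit sum of two 5-digit numbers; the final carry is exactly 1. So X=1.
Step 2. [col 1: C + A ≡ A (mod 10)] column 1: given nothing yet, carry-in 0, and digits 1 already taken and all letters distinct, C+A≡A (mod 10) forces C=0, so C=0.
Step 3. [col 1: C + A ≡ A (mod 10)] several values work for A in column 1 (C + A ≡ A (mod 10), carry-in 0); try A=6 ⇒ A=6.
Step 4. [col 2: U + N ≡ W (mod 10)] several values work for W in column 2 (U + N ≡ W (mod 10), carry-in 0); try W=3, so W=3.
Step 5. [col 2: U + N ≡ W (mod 10)] no forcing yet in column 2 (carry-in 0); U=5 is free and consistent — try it. So U=5.
Step 6. [col 2: U + N ≡ W (mod 10)] column 2: given U=5, W=3, carry-in 0, and digits 0,1,3,5,6 already taken and all letters distinct, U+N≡W (mod 10) forces N=8 ⇒ N=8.
Step 7. [col 3: W + B ≡ W (mod 10)] column 3: given W=3, carry-in 1, and digits 0,1,3,5,6,8 already taken and all letters distinct, W+B≡W (mod 10) forces B=9 ⇒ B=9.
Step 8. [col 4: C + A ≡ H (mod 10)] column 4 reads C+A+carry(1)=H with C=0, A=6; with digits 0,1,3,5,6,8,9 already taken and all letters distinct, the only value for H is 7, so H=7.

Answer: A=6, B=9, C=0, H=7, N=8, U=5, W=3, X=1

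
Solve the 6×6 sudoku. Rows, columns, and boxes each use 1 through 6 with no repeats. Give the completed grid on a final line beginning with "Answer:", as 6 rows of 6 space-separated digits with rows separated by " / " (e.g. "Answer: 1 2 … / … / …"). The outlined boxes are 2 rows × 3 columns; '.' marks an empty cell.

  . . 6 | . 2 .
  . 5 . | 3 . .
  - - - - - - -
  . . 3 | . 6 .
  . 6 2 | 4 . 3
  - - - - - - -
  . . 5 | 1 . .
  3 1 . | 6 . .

Step 1. [r2c3∈{1,4}] 1 has one home in col 3: r2c3 ⇒ r2c3=1.
Step 2. [r1c1∈{4}] only 4 remains possible at r1c1. So r1c1=4.
Step 3. [r6c6∈{2,4,5}] 2 has one home in row 6: r6c6 ⇒ r6c6=2.
Step 4. [r5c6∈{4}] only 4 remains possible at r5c6. So r5c6=4.
Step 5. [r4c5∈{1,5}] 1 has one home in col 5: r4c5. So r4c5=1.
Step 6. [r3c6∈{5}] r3c6 is down to just 5. So r3c6=5.
Step 7. [r5c2∈{2}] r5c2 is down to just 2 ⇒ r5c2=2.
Step 8. [r1c6∈{1}] r1c6's peers cover all but 1 ⇒ r1c6=1.
Step 9. [r1c4∈{5}] only 5 remains possible at r1c4, so r1c4=5.
Step 10. [r3c2∈{4}] r3c2's peers cover all but 4, so r3c2=4.
Step 11. [r2c6∈{6}] r2c6 has the single candidate 6. So r2c6=6.
Step 12. [r2c1∈{2}] r2c1 has the single candidate 2, so r2c1=2.
Step 13. [r6c3∈{4}] r6c3's peers cover all but 4. So r6c3=4.
Step 14. [r2c5∈{4}] r2c5 has the single candidate 4, so r2c5=4.
Step 15. [r3c4∈{2}] r3c4 is down to just 2 ⇒ r3c4=2.
Step 16. [r5c1∈{6}] nothing but 6 survives at r5c1. So r5c1=6.
Step 17. [r6c5∈{5}] r6c5 is down to just 5, so r6c5=5.
Step 18. [r5c5∈{3}] only 3 remains possible at r5c5 ⇒ r5c5=3.
Step 19. [r4c1∈{5}] nothing but 5 survives at r4c1. So r4c1=5.
Step 20. [r3c1∈{1}] r3c1's peers cover all but 1, so r3c1=1.
Step 21. [r1c2∈{3}] only 3 remains possible at r1c2 ⇒ r1c2=3.

Answer: 4 3 6 5 2 1 / 2 5 1 3 4 6 / 1 4 3 2 6 5 / 5 6 2 4 1 3 / 6 2 5 1 3 4 / 3 1 4 6 5 2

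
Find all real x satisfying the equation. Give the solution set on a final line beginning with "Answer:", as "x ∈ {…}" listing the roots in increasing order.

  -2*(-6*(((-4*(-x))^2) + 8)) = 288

Step 1. [-2*(-6*(((-4*(-x))^2) + 8)) = 288] divide by the outer -2, so div: -6*(((-4*(-x))^2) + 8) = -144.
Step 2. [-6*(((-4*(-x))^2) + 8) = -144] -6 out front; divide by -6 ⇒ div: ((-4*(-x))^2) + 8 = 24.
Step 3. [((-4*(-x))^2) + 8 = 24] peel the +8: subtract 8 from each side. So sub: (-4*(-x))^2 = 16.
Step 4. [(-4*(-x))^2 = 16] LHS squared, RHS 16 ≥ 0: apply √ (±). So sqrt: -4*(-x) = 4 or -4.
Step 5. [-4*(-x) = 4 or -4] -4·(inner) — divide through by -4. So div: -x = -1 or 1.
Step 6. [-x = -1 or 1] flip signs both sides, so neg: x = 1 or -1.

Answer: x ∈ {-1, 1}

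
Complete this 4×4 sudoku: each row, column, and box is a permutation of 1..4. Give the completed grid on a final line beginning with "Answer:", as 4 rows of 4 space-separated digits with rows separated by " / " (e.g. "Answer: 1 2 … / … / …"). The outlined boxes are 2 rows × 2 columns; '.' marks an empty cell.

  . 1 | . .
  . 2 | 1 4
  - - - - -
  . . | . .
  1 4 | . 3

Step 1. [r4c3∈{2}] nothing but 2 survives at r4c3. So r4c3=2.
Step 2. [r2c1∈{3}] r2c1's peers cover all but 3 ⇒ r2c1=3.
Step 3. [r3c4∈{1}] nothing but 1 survives at r3c4. So r3c4=1.
Step 4. [r1c1∈{4}] r1c1's peers cover all but 4, so r1c1=4.
Step 5. [r3c1∈{2}] r3c1's peers cover all but 2. So r3c1=2.
Step 6. [r1c4∈{2}] r1c4 has the single candidate 2, so r1c4=2.
Step 7. [r1c3∈{3}] r1c3's peers cover all but 3 ⇒ r1c3=3.
Step 8. [r3c2∈{3}] r3c2 has the single candidate 3. So r3c2=3.
Step 9. [r3c3∈{4}] r3c3 has the single candidate 4 ⇒ r3c3=4.

Answer: 4 1 3 2 / 3 2 1 4 / 2 3 4 1 / 1 4 2 3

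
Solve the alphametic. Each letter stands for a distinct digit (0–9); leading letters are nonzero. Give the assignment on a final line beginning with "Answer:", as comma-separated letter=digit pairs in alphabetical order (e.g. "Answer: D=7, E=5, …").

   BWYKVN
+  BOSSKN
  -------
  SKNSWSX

Step 1. [col 1: N + N ≡ X (mod 10)] column 1 (N + N ≡ X (mod 10), carry-in 0) doesn't pin X yet; pick X=4 and continue. So X=4.
Step 2. [S] the sum has 7 digits but both addends have 6; that extra leading digit S is the final carry, namely 1 ⇒ S=1.
Step 3. [col 1: N + N ≡ X (mod 10)] no forcing yet in column 1 (carry-in 0); N=2 is free and consistent — try it. So N=2.
Step 4. [col 2: V + K ≡ S (mod 10)] column 2 (V + K ≡ S (mod 10), carry-in 0) doesn't pin K yet; pick K=3 and continue, so K=3.
Step 5. [col 2: V + K ≡ S (mod 10)] from column 2 (K=3, S=1, carry-in 0, digits 1,2,3,4 already taken and all letters distinct): V must equal 8 ⇒ V=8.
Step 6. [col 3: K + S ≡ W (mod 10)] column 3: given K=3, S=1, carry-in 1, and digits 1,2,3,4,8 already taken and all letters distinct, K+S≡W (mod 10) forces W=5. So W=5.
Step 7. [col 4: Y + S ≡ S (mod 10)] in column 4 we have Y+S≡S with carry-in 0; given S=1 and digits 1,2,3,4,5,8 already taken and all letters distinct, that pins Y to 0 ⇒ Y=0.
Step 8. [col 5: W + O ≡ N (mod 10)] column 5: given W=5, N=2, carry-in 0, and digits 0,1,2,3,4,5,8 already taken and all letters distinct, W+O≡N (mod 10) forces O=7, so O=7.
Step 9. [col 6: B + B ≡ K (mod 10)] in column 6 we have B+B≡K with carry-in 1; given K=3 and digits 0,1,2,3,4,5,7,8 already taken and all letters distinct, that pins B to 6, so B=6.

Answer: B=6, K=3, N=2, O=7, S=1, V=8, W=5, X=4, Y=0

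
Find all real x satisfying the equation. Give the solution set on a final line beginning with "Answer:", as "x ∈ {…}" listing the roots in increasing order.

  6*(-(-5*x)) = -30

Step 1. [6*(-(-5*x)) = -30] 6 out front; divide by 6, so div: -(-5*x) = -5.
Step 2. [-(-5*x) = -5] leading − — multiply by −1 ⇒ neg: -5*x = 5.
Step 3. [-5*x = 5] -5·(inner) — divide through by -5, so div: x = -1.

Answer: x ∈ {-1}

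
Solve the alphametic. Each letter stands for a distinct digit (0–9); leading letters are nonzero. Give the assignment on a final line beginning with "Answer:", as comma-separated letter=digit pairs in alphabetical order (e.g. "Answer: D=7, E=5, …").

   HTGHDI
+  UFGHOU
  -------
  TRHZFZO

Step 1. [col 1: I + U ≡ O (mod 10)] no forcing yet in column 1 (carry-in 0); U=7 is free and consistent — try it, so U=7.
Step 2. [col 1: I + U ≡ O (mod 10)] several values work for I in column 1 (I + U ≡ O (mod 10), carry-in 0); try I=3, so I=3.
Step 3. [T] adding two 6-digit numbers gives at most 6+1 digits, and here it does — T is that final carry and must be 1 ⇒ T=1.
Step 4. [col 1: I + U ≡ O (mod 10)] in column 1 we have I+U≡O with carry-in 0; given I=3, U=7 and digits 1,3,7 already taken and all letters distinct, that pins O to 0, so O=0.
Step 5. [col 2: D + O ≡ Z (mod 10)] Z=5 is one option consistent with column 2 (D + O ≡ Z (mod 10), carry-in 1) — take it. So Z=5.
Step 6. [col 2: D + O ≡ Z (mod 10)] from column 2 (O=0, Z=5, carry-in 1, digits 0,1,3,5,7 already taken and all letters distinct): D must equal 4, so D=4.
Step 7. [col 3: H + H ≡ F (mod 10)] no forcing yet in column 3 (carry-in 0); F=8 is free and consistent — try it, so F=8.
Step 8. [col 3: H + H ≡ F (mod 10)] from column 3 (F=8, carry-in 0, digits 0,1,3,4,5,7,8 already taken and all letters distinct): H must equal 9 ⇒ H=9.
Step 9. [col 4: G + G ≡ Z (mod 10)] in column 4 we have G+G≡Z with carry-in 1; given Z=5 and digits 0,1,3,4,5,7,8,9 already taken and all letters distinct, that pins G to 2 ⇒ G=2.
Step 10. [col 6: H + U ≡ R (mod 10)] from column 6 (H=9, U=7, carry-in 0, digits 0,1,2,3,4,5,7,8,9 already taken and all letters distinct): R must equal 6 ⇒ R=6.

Answer: D=4, F=8, G=2, H=9, I=3, O=0, R=6, T=1, U=7, Z=5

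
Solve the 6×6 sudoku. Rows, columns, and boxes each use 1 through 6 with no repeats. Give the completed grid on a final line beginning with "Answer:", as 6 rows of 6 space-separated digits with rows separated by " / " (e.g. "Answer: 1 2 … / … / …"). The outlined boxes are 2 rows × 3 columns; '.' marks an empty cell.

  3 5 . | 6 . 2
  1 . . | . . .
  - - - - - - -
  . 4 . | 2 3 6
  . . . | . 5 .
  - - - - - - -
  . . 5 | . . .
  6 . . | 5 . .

Step 1. [r2c5∈{4}] r2c5 is down to just 4 ⇒ r2c5=4.
Step 2. [r5c1∈{2,4}] in col 1, 4 fits only at r5c1. So r5c1=4.
Step 3. [r6c6∈{1,3,4}] row 6 places 4 nowhere but r6c6. So r6c6=4.
Step 4. [r4c6∈{1}] r4c6 is down to just 1. So r4c6=1.
Step 5. [r5c4∈{1,3}] 1 has one home in col 4: r5c4 ⇒ r5c4=1.
Step 6. [r6c5∈{2}] r6c5 has the single candidate 2, so r6c5=2.
Step 7. [r5c2∈{2,3}] in row 5, 2 fits only at r5c2 ⇒ r5c2=2.
Step 8. [r6c2∈{1,3}] 1 has one home in col 2: r6c2 ⇒ r6c2=1.
Step 9. [r2c3∈{2,6}] 2 has one home in row 2: r2c3 ⇒ r2c3=2.
Step 10. [r4c2∈{3,6}] r4c2 is the only open cell in col 2 admitting 3, so r4c2=3.
Step 11. [r2c6∈{3,5}] in row 2, 5 fits only at r2c6. So r2c6=5.
Step 12. [r3c3∈{1}] r3c3's peers cover all but 1. So r3c3=1.
Step 13. [r1c3∈{4}] nothing but 4 survives at r1c3. So r1c3=4.
Step 14. [r6c3∈{3}] nothing but 3 survives at r6c3 ⇒ r6c3=3.
Step 15. [r5c5∈{6}] r5c5's peers cover all but 6 ⇒ r5c5=6.
Step 16. [r4c4∈{4}] r4c4's peers cover all but 4, so r4c4=4.
Step 17. [r5c6∈{3}] r5c6's peers cover all but 3 ⇒ r5c6=3.
Step 18. [r4c3∈{6}] r4c3 has the single candidate 6 ⇒ r4c3=6.
Step 19. [r2c4∈{3}] only 3 remains possible at r2c4. So r2c4=3.
Step 20. [r4c1∈{2}] nothing but 2 survives at r4c1 ⇒ r4c1=2.
Step 21. [r3c1∈{5}] only 5 remains possible at r3c1. So r3c1=5.
Step 22. [r1c5∈{1}] only 1 remains possible at r1c5. So r1c5=1.
Step 23. [r2c2∈{6}] r2c2 is down to just 6, so r2c2=6.

Answer: 3 5 4 6 1 2 / 1 6 2 3 4 5 / 5 4 1 2 3 6 / 2 3 6 4 5 1 / 4 2 5 1 6 3 / 6 1 3 5 2 4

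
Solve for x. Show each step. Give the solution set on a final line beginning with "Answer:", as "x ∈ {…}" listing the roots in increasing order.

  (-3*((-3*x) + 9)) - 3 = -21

Step 1. [(-3*((-3*x) + 9)) - 3 = -21] peel the -3: add 3 from each side, so sub: -3*((-3*x) + 9) = -18.
Step 2. [-3*((-3*x) + 9) = -18] leading coefficient -3: divide by -3. So div: (-3*x) + 9 = 6.
Step 3. [(-3*x) + 9 = 6] 9 comes off first (subtract 9). So sub: -3*x = -3.
Step 4. [-3*x = -3] LHS = -3·(…); ÷-3 both sides, so div: x = 1.

Answer: x ∈ {1}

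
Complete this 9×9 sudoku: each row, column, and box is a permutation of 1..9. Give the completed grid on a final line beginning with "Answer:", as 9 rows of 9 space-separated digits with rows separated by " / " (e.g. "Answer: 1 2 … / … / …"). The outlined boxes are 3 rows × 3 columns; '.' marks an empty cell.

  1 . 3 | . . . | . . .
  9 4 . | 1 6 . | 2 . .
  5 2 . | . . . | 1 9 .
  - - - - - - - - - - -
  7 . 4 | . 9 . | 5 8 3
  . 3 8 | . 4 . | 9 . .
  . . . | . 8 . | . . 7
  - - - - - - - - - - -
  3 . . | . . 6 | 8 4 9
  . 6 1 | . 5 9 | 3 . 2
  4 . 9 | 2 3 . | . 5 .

Step 1. [r7c4∈{7}] r7c4 has the single candidate 7 ⇒ r7c4=7.
Step 2. [r5c6∈{1,2,5,7}] across row 5, 7 lands solely at r5c6. So r5c6=7.
Step 3. [r1c2∈{7,8}] 8 has one home in box 1: r1c2. So r1c2=8.
Step 4. [r5c4∈{5,6}] across row 5, 5 lands solely at r5c4. So r5c4=5.
Step 5. [r9c6∈{1,8}] r9c6 is the only open cell in row 9 admitting 8. So r9c6=8.
Step 6. [r3c4∈{3,4,8}] r3c4 is the only open cell in col 4 admitting 8 ⇒ r3c4=8.
Step 7. [r4c6∈{1,2}] r4c6 is the only open cell in row 4 admitting 2, so r4c6=2.
Step 8. [r3c3∈{6,7}] 6 has one home in box 1: r3c3, so r3c3=6.
Step 9. [r3c6∈{3,4}] across row 3, 3 lands solely at r3c6. So r3c6=3.
Step 10. [r1c6∈{4,5}] across col 6, 4 lands solely at r1c6. So r1c6=4.
Step 11. [r8c8∈{7}] r8c8 is down to just 7, so r8c8=7.
Step 12. [r1c8∈{6}] only 6 remains possible at r1c8. So r1c8=6.
Step 13. [r7c3∈{2,5}] across row 7, 2 lands solely at r7c3. So r7c3=2.
Step 14. [r6c2∈{1,5,9}] row 6 places 9 nowhere but r6c2, so r6c2=9.
Step 15. [r9c7∈{6}] nothing but 6 survives at r9c7 ⇒ r9c7=6.
Step 16. [r5c9∈{1,6}] across col 9, 6 lands solely at r5c9. So r5c9=6.
Step 17. [r6c1∈{2,6}] r6c1 is the only open cell in col 1 admitting 6 ⇒ r6c1=6.
Step 18. [r5c8∈{1,2}] r5c8 is the only open cell in row 5 admitting 1 ⇒ r5c8=1.
Step 19. [r2c9∈{5,8}] in row 2, 8 fits only at r2c9, so r2c9=8.
Step 20. [r1c5∈{2,7}] 2 has one home in row 1: r1c5, so r1c5=2.
Step 21. [r6c8∈{2}] r6c8 has the single candidate 2 ⇒ r6c8=2.
Step 22. [r6c3∈{5}] r6c3 has the single candidate 5 ⇒ r6c3=5.
Step 23. [r3c9∈{4}] only 4 remains possible at r3c9, so r3c9=4.
Step 24. [r4c2∈{1}] r4c2's peers cover all but 1, so r4c2=1.
Step 25. [r7c5∈{1}] only 1 remains possible at r7c5. So r7c5=1.
Step 26. [r4c4∈{6}] r4c4 has the single candidate 6, so r4c4=6.
Step 27. [r2c8∈{3}] r2c8 is down to just 3, so r2c8=3.
Step 28. [r9c9∈{1}] r9c9 is down to just 1. So r9c9=1.
Step 29. [r1c4∈{9}] r1c4 has the single candidate 9, so r1c4=9.
Step 30. [r1c7∈{7}] r1c7 is down to just 7. So r1c7=7.
Step 31. [r1c9∈{5}] nothing but 5 survives at r1c9. So r1c9=5.
Step 32. [r2c6∈{5}] r2c6's peers cover all but 5, so r2c6=5.
Step 33. [r6c7∈{4}] r6c7 is down to just 4, so r6c7=4.
Step 34. [r9c2∈{7}] nothing but 7 survives at r9c2 ⇒ r9c2=7.
Step 35. [r6c4∈{3}] nothing but 3 survives at r6c4. So r6c4=3.
Step 36. [r2c3∈{7}] r2c3 is down to just 7. So r2c3=7.
Step 37. [r7c2∈{5}] nothing but 5 survives at r7c2 ⇒ r7c2=5.
Step 38. [r5c1∈{2}] only 2 remains possible at r5c1, so r5c1=2.
Step 39. [r8c4∈{4}] r8c4 has the single candidate 4 ⇒ r8c4=4.
Step 40. [r3c5∈{7}] r3c5 is down to just 7, so r3c5=7.
Step 41. [r6c6∈{1}] r6c6's peers cover all but 1. So r6c6=1.
Step 42. [r8c1∈{8}] r8c1's peers cover all but 8 ⇒ r8c1=8.

Answer: 1 8 3 9 2 4 7 6 5 / 9 4 7 1 6 5 2 3 8 / 5 2 6 8 7 3 1 9 4 / 7 1 4 6 9 2 5 8 3 / 2 3 8 5 4 7 9 1 6 / 6 9 5 3 8 1 4 2 7 / 3 5 2 7 1 6 8 4 9 / 8 6 1 4 5 9 3 7 2 / 4 7 9 2 3 8 6 5 1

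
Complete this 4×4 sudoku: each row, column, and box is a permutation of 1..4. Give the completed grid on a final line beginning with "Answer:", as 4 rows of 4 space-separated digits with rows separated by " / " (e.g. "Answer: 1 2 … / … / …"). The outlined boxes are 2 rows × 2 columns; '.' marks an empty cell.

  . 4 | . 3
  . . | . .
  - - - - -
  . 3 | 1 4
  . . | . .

Step 1. [r4c4∈{2}] r4c4's peers cover all but 2, so r4c4=2.
Step 2. [r1c1∈{1,2}] in row 1, 1 fits only at r1c1, so r1c1=1.
Step 3. [r2c2∈{2}] only 2 remains possible at r2c2, so r2c2=2.
Step 4. [r2c1∈{3}] r2c1 has the single candidate 3, so r2c1=3.
Step 5. [r3c1∈{2}] only 2 remains possible at r3c1 ⇒ r3c1=2.
Step 6. [r4c1∈{4}] r4c1's peers cover all but 4, so r4c1=4.
Step 7. [r2c3∈{4}] r2c3 is down to just 4 ⇒ r2c3=4.
Step 8. [r1c3∈{2}] r1c3 has the single candidate 2. So r1c3=2.
Step 9. [r2c4∈{1}] r2c4's peers cover all but 1, so r2c4=1.
Step 10. [r4c2∈{1}] nothing but 1 survives at r4c2, so r4c2=1.
Step 11. [r4c3∈{3}] only 3 remains possible at r4c3. So r4c3=3.

Answer: 1 4 2 3 / 3 2 4 1 / 2 3 1 4 / 4 1 3 2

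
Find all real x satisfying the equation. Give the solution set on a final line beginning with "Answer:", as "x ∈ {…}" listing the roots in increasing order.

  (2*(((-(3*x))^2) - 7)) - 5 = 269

Step 1. [(2*(((-(3*x))^2) - 7)) - 5 = 269] add 5: x sits inside (… - 5) ⇒ sub: 2*(((-(3*x))^2) - 7) = 274.
Step 2. [2*(((-(3*x))^2) - 7) = 274] 2·(inner) — divide through by 2. So div: ((-(3*x))^2) - 7 = 137.
Step 3. [((-(3*x))^2) - 7 = 137] 7 comes off first (add 7). So sub: (-(3*x))^2 = 144.
Step 4. [(-(3*x))^2 = 144] √ both sides: 144 ≥ 0 gives two branches ⇒ sqrt: -(3*x) = 12 or -12.
Step 5. [-(3*x) = 12 or -12] flip signs both sides ⇒ neg: 3*x = -12 or 12.
Step 6. [3*x = -12 or 12] divide by the outer 3 ⇒ div: x = -4 or 4.

Answer: x ∈ {-4, 4}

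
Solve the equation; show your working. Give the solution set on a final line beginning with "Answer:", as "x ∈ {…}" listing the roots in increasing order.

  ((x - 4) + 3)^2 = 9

Step 1. [((x - 4) + 3)^2 = 9] LHS squared, RHS 9 ≥ 0: apply √ (±) ⇒ sqrt: (x - 4) + 3 = 3 or -3.
Step 2. [(x - 4) + 3 = 3 or -3] the outer +3 inverts by subtracting 3. So sub: x - 4 = 0 or -6.
Step 3. [x - 4 = 0 or -6] peel the -4: add 4 from each side, so sub: x = 4 or -2.

Answer: x ∈ {-2, 4}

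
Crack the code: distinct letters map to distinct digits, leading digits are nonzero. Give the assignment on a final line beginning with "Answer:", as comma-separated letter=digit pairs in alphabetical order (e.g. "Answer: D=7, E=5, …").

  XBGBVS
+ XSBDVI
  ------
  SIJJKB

Step 1. [col 1: S + I ≡ B (mod 10)] no forcing yet in column 1 (carry-in 0); S=5 is free and consistent — try it ⇒ S=5.
Step 2. [col 1: S + I ≡ B (mod 10)] column 1 (S + I ≡ B (mod 10), carry-in 0) doesn't pin I yet; pick I=3 and continue. So I=3.
Step 3. [col 1: S + I ≡ B (mod 10)] column 1 reads S+I+carry(0)=B with S=5, I=3; with digits 3,5 already taken and all letters distinct, the only value for B is 8. So B=8.
Step 4. [col 2: V + V ≡ K (mod 10)] column 2 (V + V ≡ K (mod 10), carry-in 0) doesn't pin K yet; pick K=4 and continue. So K=4.
Step 5. [col 2: V + V ≡ K (mod 10)] column 2 (V + V ≡ K (mod 10), carry-in 0) doesn't pin V yet; pick V=7 and continue ⇒ V=7.
Step 6. [col 3: B + D ≡ J (mod 10)] column 3 (B + D ≡ J (mod 10), carry-in 1) doesn't pin D yet; pick D=0 and continue, so D=0.
Step 7. [col 3: B + D ≡ J (mod 10)] column 3: given B=8, D=0, carry-in 1, and digits 0,3,4,5,7,8 already taken and all letters distinct, B+D≡J (mod 10) forces J=9 ⇒ J=9.
Step 8. [col 4: G + B ≡ J (mod 10)] from column 4 (B=8, J=9, carry-in 0, digits 0,3,4,5,7,8,9 already taken and all letters distinct): G must equal 1, so G=1.
Step 9. [col 6: X + X ≡ S (mod 10)] from column 6 (S=5, carry-in 1, digits 0,1,3,4,5,7,8,9 already taken and all letters distinct): X must equal 2. So X=2.

Answer: B=8, D=0, G=1, I=3, J=9, K=4, S=5, V=7, X=2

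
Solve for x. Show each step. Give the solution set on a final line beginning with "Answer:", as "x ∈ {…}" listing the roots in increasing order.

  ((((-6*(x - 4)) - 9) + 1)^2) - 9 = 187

Step 1. [((((-6*(x - 4)) - 9) + 1)^2) - 9 = 187] add 9: x sits inside (… - 9) ⇒ sub: (((-6*(x - 4)) - 9) + 1)^2 = 196.
Step 2. [(((-6*(x - 4)) - 9) + 1)^2 = 196] √ both sides: 196 ≥ 0 gives two branches, so sqrt: ((-6*(x - 4)) - 9) + 1 = 14 or -14.
Step 3. [((-6*(x - 4)) - 9) + 1 = 14 or -14] subtract 1: x sits inside (… + 1), so sub: (-6*(x - 4)) - 9 = 13 or -15.
Step 4. [(-6*(x - 4)) - 9 = 13 or -15] add 9: x sits inside (… - 9) ⇒ sub: -6*(x - 4) = 22 or -6.
Step 5. [-6*(x - 4) = 22 or -6] leading coefficient -6: divide by -6, so div: x - 4 = -11/3 or 1.
Step 6. [x - 4 = -11/3 or 1] the outer -4 inverts by adding 4, so sub: x = 1/3 or 5.

Answer: x ∈ {1/3, 5}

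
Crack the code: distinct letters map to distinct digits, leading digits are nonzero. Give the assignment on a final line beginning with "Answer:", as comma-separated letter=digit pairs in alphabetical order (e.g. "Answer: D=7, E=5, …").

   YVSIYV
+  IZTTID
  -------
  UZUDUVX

Step 1. [col 1: V + D ≡ X (mod 10)] X=9 is one option consistent with column 1 (V + D ≡ X (mod 10), carry-in 0) — take it. So X=9.
Step 2. [col 1: V + D ≡ X (mod 10)] no forcing yet in column 1 (carry-in 0); V=5 is free and consistent — try it. So V=5.
Step 3. [col 1: V + D ≡ X (mod 10)] column 1: given V=5, X=9, carry-in 0, and digits 5,9 already taken and all letters distinct, V+D≡X (mod 10) forces D=4. So D=4.
Step 4. [U] the sum has 7 digits but both addends have 6; that extra leading digit U is the final carry, namely 1, so U=1.
Step 5. [col 2: Y + I ≡ V (mod 10)] I=7 is one option consistent with column 2 (Y + I ≡ V (mod 10), carry-in 0) — take it ⇒ I=7.
Step 6. [col 2: Y + I ≡ V (mod 10)] column 2 reads Y+I+carry(0)=V with I=7, V=5; with digits 1,4,5,7,9 already taken and all letters distinct, the only value for Y is 8. So Y=8.
Step 7. [col 3: I + T ≡ U (mod 10)] from column 3 (I=7, U=1, carry-in 1, digits 1,4,5,7,8,9 already taken and all letters distinct): T must equal 3, so T=3.
Step 8. [col 4: S + T ≡ D (mod 10)] from column 4 (T=3, D=4, carry-in 1, digits 1,3,4,5,7,8,9 already taken and all letters distinct): S must equal 0, so S=0.
Step 9. [col 5: V + Z ≡ U (mod 10)] column 5: given V=5, U=1, carry-in 0, and digits 0,1,3,4,5,7,8,9 already taken and all letters distinct, V+Z≡U (mod 10) forces Z=6, so Z=6.

Answer: D=4, I=7, S=0, T=3, U=1, V=5, X=9, Y=8, Z=6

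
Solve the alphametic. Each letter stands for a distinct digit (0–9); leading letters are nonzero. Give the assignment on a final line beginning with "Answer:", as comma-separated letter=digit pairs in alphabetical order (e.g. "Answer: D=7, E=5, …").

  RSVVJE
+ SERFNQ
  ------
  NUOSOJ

Step 1. [col 1: E + Q ≡ J (mod 10)] column 1 (E + Q ≡ J (mod 10), carry-in 0) doesn't pin E yet; pick E=6 and continue ⇒ E=6.
Step 2. [col 1: E + Q ≡ J (mod 10)] column 1 (E + Q ≡ J (mod 10), carry-in 0) doesn't pin J yet; pick J=8 and continue ⇒ J=8.
Step 3. [col 1: E + Q ≡ J (mod 10)] from column 1 (E=6, J=8, carry-in 0, digits 6,8 already taken and all letters distinct): Q must equal 2 ⇒ Q=2.
Step 4. [col 2: J + N ≡ O (mod 10)] N=9 is one option consistent with column 2 (J + N ≡ O (mod 10), carry-in 0) — take it. So N=9.
Step 5. [col 2: J + N ≡ O (mod 10)] column 2: given J=8, N=9, carry-in 0, and digits 2,6,8,9 already taken and all letters distinct, J+N≡O (mod 10) forces O=7, so O=7.
Step 6. [col 3: V + F ≡ S (mod 10)] column 3 (V + F ≡ S (mod 10), carry-in 1) doesn't pin S yet; pick S=5 and continue. So S=5.
Step 7. [col 3: V + F ≡ S (mod 10)] no forcing yet in column 3 (carry-in 1); F=0 is free and consistent — try it, so F=0.
Step 8. [col 3: V + F ≡ S (mod 10)] column 3: given F=0, S=5, carry-in 1, and digits 0,2,5,6,7,8,9 already taken and all letters distinct, V+F≡S (mod 10) forces V=4. So V=4.
Step 9. [col 4: V + R ≡ O (mod 10)] in column 4 we have V+R≡O with carry-in 0; given V=4, O=7 and digits 0,2,4,5,6,7,8,9 already taken and all letters distinct, that pins R to 3 ⇒ R=3.
Step 10. [col 5: S + E ≡ U (mod 10)] column 5: given S=5, E=6, carry-in 0, and digits 0,2,3,4,5,6,7,8,9 already taken and all letters distinct, S+E≡U (mod 10) forces U=1, so U=1.

Answer: E=6, F=0, J=8, N=9, O=7, Q=2, R=3, S=5, U=1, V=4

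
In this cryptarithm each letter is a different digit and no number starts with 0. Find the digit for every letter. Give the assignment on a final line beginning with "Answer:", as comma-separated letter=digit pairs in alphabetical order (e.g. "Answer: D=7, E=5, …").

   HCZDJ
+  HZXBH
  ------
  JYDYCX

Step 1. [col 1: J + H ≡ X (mod 10)] column 1 (J + H ≡ X (mod 10), carry-in 0) doesn't pin H yet; pick H=6 and continue. So H=6.
Step 2. [col 1: J + H ≡ X (mod 10)] column 1 (J + H ≡ X (mod 10), carry-in 0) doesn't pin J yet; pick J=1 and continue ⇒ J=1.
Step 3. [col 1: J + H ≡ X (mod 10)] column 1: given J=1, H=6, carry-in 0, and digits 1,6 already taken and all letters distinct, J+H≡X (mod 10) forces X=7 ⇒ X=7.
Step 4. [col 2: D + B ≡ C (mod 10)] column 2 (D + B ≡ C (mod 10), carry-in 0) doesn't pin D yet; pick D=8 and continue, so D=8.
Step 5. [col 2: D + B ≡ C (mod 10)] C=3 is one option consistent with column 2 (D + B ≡ C (mod 10), carry-in 0) — take it ⇒ C=3.
Step 6. [col 2: D + B ≡ C (mod 10)] column 2 reads D+B+carry(0)=C with D=8, C=3; with digits 1,3,6,7,8 already taken and all letters distinct, the only value for B is 5 ⇒ B=5.
Step 7. [col 3: Z + X ≡ Y (mod 10)] several values work for Y in column 3 (Z + X ≡ Y (mod 10), carry-in 1); try Y=2, so Y=2.
Step 8. [col 3: Z + X ≡ Y (mod 10)] from column 3 (X=7, Y=2, carry-in 1, digits 1,2,3,5,6,7,8 already taken and all letters distinct): Z must equal 4. So Z=4.

Answer: B=5, C=3, D=8, H=6, J=1, X=7, Y=2, Z=4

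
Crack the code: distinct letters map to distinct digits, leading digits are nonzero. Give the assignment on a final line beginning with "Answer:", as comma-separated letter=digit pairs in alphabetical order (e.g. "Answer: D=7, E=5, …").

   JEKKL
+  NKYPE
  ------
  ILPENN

Step 1. [I] I is the leading digit of a 6-digit sum of two 5-digit numbers; the final carry is exactly 1 ⇒ I=1.
Step 2. [col 1: L + E ≡ N (mod 10)] several values work for L in column 1 (L + E ≡ N (mod 10), carry-in 0); try L=3. So L=3.
Step 3. [col 1: L + E ≡ N (mod 10)] N=8 is one option consistent with column 1 (L + E ≡ N (mod 10), carry-in 0) — take it, so N=8.
Step 4. [col 1: L + E ≡ N (mod 10)] from column 1 (L=3, N=8, carry-in 0, digits 1,3,8 already taken and all letters distinct): E must equal 5. So E=5.
Step 5. [col 2: K + P ≡ N (mod 10)] several values work for P in column 2 (K + P ≡ N (mod 10), carry-in 0); try P=2 ⇒ P=2.
Step 6. [col 2: K + P ≡ N (mod 10)] column 2: given P=2, N=8, carry-in 0, and digits 1,2,3,5,8 already taken and all letters distinct, K+P≡N (mod 10) forces K=6. So K=6.
Step 7. [col 3: K + Y ≡ E (mod 10)] column 3: given K=6, E=5, carry-in 0, and digits 1,2,3,5,6,8 already taken and all letters distinct, K+Y≡E (mod 10) forces Y=9 ⇒ Y=9.
Step 8. [col 5: J + N ≡ L (mod 10)] column 5 reads J+N+carry(1)=L with N=8, L=3; with digits 1,2,3,5,6,8,9 already taken and all letters distinct, the only value for J is 4 ⇒ J=4.

Answer: E=5, I=1, J=4, K=6, L=3, N=8, P=2, Y=9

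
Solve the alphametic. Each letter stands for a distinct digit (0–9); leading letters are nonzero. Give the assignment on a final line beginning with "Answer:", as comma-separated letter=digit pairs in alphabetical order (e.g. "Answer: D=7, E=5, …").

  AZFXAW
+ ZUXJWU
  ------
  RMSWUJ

Step 1. [col 1: W + U ≡ J (mod 10)] no forcing yet in column 1 (carry-in 0); U=7 is free and consistent — try it. So U=7.
Step 2. [col 1: W + U ≡ J (mod 10)] several values work for W in column 1 (W + U ≡ J (mod 10), carry-in 0); try W=2. So W=2.
Step 3. [col 1: W + U ≡ J (mod 10)] in column 1 we have W+U≡J with carry-in 0; given W=2, U=7 and digits 2,7 already taken and all letters distinct, that pins J to 9 ⇒ J=9.
Step 4. [col 2: A + W ≡ U (mod 10)] column 2: given W=2, U=7, carry-in 0, and digits 2,7,9 already taken and all letters distinct, A+W≡U (mod 10) forces A=5, so A=5.
Step 5. [col 3: X + J ≡ W (mod 10)] column 3: given J=9, W=2, carry-in 0, and digits 2,5,7,9 already taken and all letters distinct, X+J≡W (mod 10) forces X=3 ⇒ X=3.
Step 6. [col 4: F + X ≡ S (mod 10)] no forcing yet in column 4 (carry-in 1); F=0 is free and consistent — try it. So F=0.
Step 7. [col 4: F + X ≡ S (mod 10)] from column 4 (F=0, X=3, carry-in 1, digits 0,2,3,5,7,9 already taken and all letters distinct): S must equal 4. So S=4.
Step 8. [col 5: Z + U ≡ M (mod 10)] in column 5 we have Z+U≡M with carry-in 0; given U=7 and digits 0,2,3,4,5,7,9 already taken and all letters distinct, that pins Z to 1. So Z=1.
Step 9. [col 5: Z + U ≡ M (mod 10)] column 5: given Z=1, U=7, carry-in 0, and digits 0,1,2,3,4,5,7,9 already taken and all letters distinct, Z+U≡M (mod 10) forces M=8 ⇒ M=8.
Step 10. [col 6: A + Z ≡ R (mod 10)] in column 6 we have A+Z≡R with carry-in 0; given A=5, Z=1 and digits 0,1,2,3,4,5,7,8,9 already taken and all letters distinct, that pins R to 6, so R=6.

Answer: A=5, F=0, J=9, M=8, R=6, S=4, U=7, W=2, X=3, Z=1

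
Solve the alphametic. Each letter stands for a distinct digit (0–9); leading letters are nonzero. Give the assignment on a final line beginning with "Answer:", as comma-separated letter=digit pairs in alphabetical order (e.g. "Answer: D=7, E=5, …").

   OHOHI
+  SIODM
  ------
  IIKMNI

Step 1. [col 1: I + M ≡ I (mod 10)] from column 1 (nothing yet, carry-in 0, all letters distinct, none taken yet): M must equal 0 ⇒ M=0.
Step 2. [col 1: I + M ≡ I (mod 10)] no forcing yet in column 1 (carry-in 0); I=1 is free and consistent — try it ⇒ I=1.
Step 3. [col 2: H + D ≡ N (mod 10)] several values work for N in column 2 (H + D ≡ N (mod 10), carry-in 0); try N=9, so N=9.
Step 4. [col 2: H + D ≡ N (mod 10)] H=2 is one option consistent with column 2 (H + D ≡ N (mod 10), carry-in 0) — take it. So H=2.
Step 5. [col 2: H + D ≡ N (mod 10)] column 2: given H=2, N=9, carry-in 0, and digits 0,1,2,9 already taken and all letters distinct, H+D≡N (mod 10) forces D=7. So D=7.
Step 6. [col 3: O + O ≡ M (mod 10)] in column 3 we have O+O≡M with carry-in 0; given M=0 and digits 0,1,2,7,9 already taken and all letters distinct, that pins O to 5. So O=5.
Step 7. [col 4: H + I ≡ K (mod 10)] from column 4 (H=2, I=1, carry-in 1, digits 0,1,2,5,7,9 already taken and all letters distinct): K must equal 4, so K=4.
Step 8. [col 5: O + S ≡ I (mod 10)] in column 5 we have O+S≡I with carry-in 0; given O=5, I=1 and digits 0,1,2,4,5,7,9 already taken and all letters distinct, that pins S to 6 ⇒ S=6.

Answer: D=7, H=2, I=1, K=4, M=0, N=9, O=5, S=6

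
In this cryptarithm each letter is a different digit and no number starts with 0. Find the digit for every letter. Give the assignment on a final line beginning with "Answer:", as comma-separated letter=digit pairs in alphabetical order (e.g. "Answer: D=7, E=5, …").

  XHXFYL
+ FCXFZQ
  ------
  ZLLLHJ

Step 1. [col 1: L + Q ≡ J (mod 10)] several values work for Q in column 1 (L + Q ≡ J (mod 10), carry-in 0); try Q=7 ⇒ Q=7.
Step 2. [col 1: L + Q ≡ J (mod 10)] L=3 is one option consistent with column 1 (L + Q ≡ J (mod 10), carry-in 0) — take it. So L=3.
Step 3. [col 1: L + Q ≡ J (mod 10)] column 1 reads L+Q+carry(0)=J with L=3, Q=7; with digits 3,7 already taken and all letters distinct, the only value for J is 0, so J=0.
Step 4. [col 2: Y + Z ≡ H (mod 10)] several values work for Z in column 2 (Y + Z ≡ H (mod 10), carry-in 1); try Z=8. So Z=8.
Step 5. [col 2: Y + Z ≡ H (mod 10)] H=4 is one option consistent with column 2 (Y + Z ≡ H (mod 10), carry-in 1) — take it ⇒ H=4.
Step 6. [col 2: Y + Z ≡ H (mod 10)] from column 2 (Z=8, H=4, carry-in 1, digits 0,3,4,7,8 already taken and all letters distinct): Y must equal 5, so Y=5.
Step 7. [col 3: F + F ≡ L (mod 10)] column 3 (F + F ≡ L (mod 10), carry-in 1) doesn't pin F yet; pick F=6 and continue ⇒ F=6.
Step 8. [col 4: X + X ≡ L (mod 10)] from column 4 (L=3, carry-in 1, digits 0,3,4,5,6,7,8 already taken and all letters distinct): X must equal 1 ⇒ X=1.
Step 9. [col 5: H + C ≡ L (mod 10)] in column 5 we have H+C≡L with carry-in 0; given H=4, L=3 and digits 0,1,3,4,5,6,7,8 already taken and all letters distinct, that pins C to 9, so C=9.

Answer: C=9, F=6, H=4, J=0, L=3, Q=7, X=1, Y=5, Z=8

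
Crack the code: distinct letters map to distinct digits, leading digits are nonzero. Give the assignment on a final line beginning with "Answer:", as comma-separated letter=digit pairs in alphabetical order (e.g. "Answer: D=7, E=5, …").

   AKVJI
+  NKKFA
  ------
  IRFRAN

Step 1. [col 1: I + A ≡ N (mod 10)] N=9 is one option consistent with column 1 (I + A ≡ N (mod 10), carry-in 0) — take it. So N=9.
Step 2. [col 1: I + A ≡ N (mod 10)] I=1 is one option consistent with column 1 (I + A ≡ N (mod 10), carry-in 0) — take it ⇒ I=1.
Step 3. [col 1: I + A ≡ N (mod 10)] column 1 reads I+A+carry(0)=N with I=1, N=9; with digits 1,9 already taken and all letters distinct, the only value for A is 8, so A=8.
Step 4. [col 2: J + F ≡ A (mod 10)] column 2 (J + F ≡ A (mod 10), carry-in 0) doesn't pin J yet; pick J=2 and continue. So J=2.
Step 5. [col 2: J + F ≡ A (mod 10)] column 2 reads J+F+carry(0)=A with J=2, A=8; with digits 1,2,8,9 already taken and all letters distinct, the only value for F is 6 ⇒ F=6.
Step 6. [col 3: V + K ≡ R (mod 10)] K=3 is one option consistent with column 3 (V + K ≡ R (mod 10), carry-in 0) — take it ⇒ K=3.
Step 7. [col 3: V + K ≡ R (mod 10)] V=4 is one option consistent with column 3 (V + K ≡ R (mod 10), carry-in 0) — take it, so V=4.
Step 8. [col 3: V + K ≡ R (mod 10)] column 3 reads V+K+carry(0)=R with V=4, K=3; with digits 1,2,3,4,6,8,9 already taken and all letters distinct, the only value for R is 7. So R=7.

Answer: A=8, F=6, I=1, J=2, K=3, N=9, R=7, V=4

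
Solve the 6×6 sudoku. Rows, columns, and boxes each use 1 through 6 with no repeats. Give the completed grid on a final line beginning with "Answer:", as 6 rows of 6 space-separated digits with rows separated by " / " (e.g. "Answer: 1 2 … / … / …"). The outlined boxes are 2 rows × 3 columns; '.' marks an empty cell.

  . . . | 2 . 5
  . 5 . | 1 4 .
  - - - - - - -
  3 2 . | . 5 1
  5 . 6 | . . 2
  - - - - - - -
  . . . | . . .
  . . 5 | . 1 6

Step 1. [r5c6∈{3,4}] col 6 places 4 nowhere but r5c6 ⇒ r5c6=4.
Step 2. [r6c4∈{3}] r6c4 has the single candidate 3, so r6c4=3.
Step 3. [r6c1∈{2,4}] r6c1 is the only open cell in row 6 admitting 2, so r6c1=2.
Step 4. [r1c1∈{1,4,6}] r1c1 is the only open cell in col 1 admitting 4. So r1c1=4.
Step 5. [r5c1∈{1,6}] across col 1, 1 lands solely at r5c1, so r5c1=1.
Step 6. [r5c3∈{3}] only 3 remains possible at r5c3, so r5c3=3.
Step 7. [r1c2∈{1,3,6}] across col 2, 3 lands solely at r1c2 ⇒ r1c2=3.
Step 8. [r4c4∈{4}] r4c4's peers cover all but 4 ⇒ r4c4=4.
Step 9. [r3c3∈{4}] nothing but 4 survives at r3c3. So r3c3=4.
Step 10. [r2c6∈{3}] nothing but 3 survives at r2c6 ⇒ r2c6=3.
Step 11. [r5c5∈{2}] r5c5's peers cover all but 2 ⇒ r5c5=2.
Step 12. [r5c2∈{6}] only 6 remains possible at r5c2, so r5c2=6.
Step 13. [r1c3∈{1}] r1c3's peers cover all but 1. So r1c3=1.
Step 14. [r2c3∈{2}] r2c3's peers cover all but 2 ⇒ r2c3=2.
Step 15. [r5c4∈{5}] r5c4's peers cover all but 5 ⇒ r5c4=5.
Step 16. [r2c1∈{6}] nothing but 6 survives at r2c1. So r2c1=6.
Step 17. [r4c5∈{3}] r4c5 has the single candidate 3, so r4c5=3.
Step 18. [r3c4∈{6}] nothing but 6 survives at r3c4. So r3c4=6.
Step 19. [r4c2∈{1}] only 1 remains possible at r4c2 ⇒ r4c2=1.
Step 20. [r1c5∈{6}] r1c5's peers cover all but 6 ⇒ r1c5=6.
Step 21. [r6c2∈{4}] only 4 remains possible at r6c2 ⇒ r6c2=4.

Answer: 4 3 1 2 6 5 / 6 5 2 1 4 3 / 3 2 4 6 5 1 / 5 1 6 4 3 2 / 1 6 3 5 2 4 / 2 4 5 3 1 6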